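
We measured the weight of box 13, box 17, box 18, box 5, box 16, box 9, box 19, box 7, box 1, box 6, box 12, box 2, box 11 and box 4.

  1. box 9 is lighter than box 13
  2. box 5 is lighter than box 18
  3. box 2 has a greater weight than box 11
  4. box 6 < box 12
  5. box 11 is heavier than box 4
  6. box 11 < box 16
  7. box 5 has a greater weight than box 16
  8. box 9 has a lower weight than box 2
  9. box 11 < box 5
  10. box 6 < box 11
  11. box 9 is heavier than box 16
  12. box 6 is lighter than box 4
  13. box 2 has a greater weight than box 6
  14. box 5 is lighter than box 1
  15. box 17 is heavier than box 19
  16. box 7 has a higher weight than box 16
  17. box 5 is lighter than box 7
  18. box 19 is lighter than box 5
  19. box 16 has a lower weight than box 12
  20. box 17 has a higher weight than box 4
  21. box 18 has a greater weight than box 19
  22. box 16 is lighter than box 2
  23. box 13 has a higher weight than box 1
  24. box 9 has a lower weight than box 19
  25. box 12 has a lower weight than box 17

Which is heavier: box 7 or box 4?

box 7

Chaining the given relations: box 4 < box 11 < box 16 < box 9 < box 19 < box 5 < box 7.
So box 4 < box 7; box 7 is the heavier of the two.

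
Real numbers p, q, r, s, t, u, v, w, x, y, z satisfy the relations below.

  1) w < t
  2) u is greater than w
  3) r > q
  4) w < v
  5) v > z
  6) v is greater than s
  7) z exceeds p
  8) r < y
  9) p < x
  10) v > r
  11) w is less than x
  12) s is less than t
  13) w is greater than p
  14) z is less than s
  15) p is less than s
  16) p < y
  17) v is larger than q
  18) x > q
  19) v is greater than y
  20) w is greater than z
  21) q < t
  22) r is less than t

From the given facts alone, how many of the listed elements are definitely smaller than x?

The elements the relations force below x are p, z, q, w — no chain reaches any other.
That is 4.

4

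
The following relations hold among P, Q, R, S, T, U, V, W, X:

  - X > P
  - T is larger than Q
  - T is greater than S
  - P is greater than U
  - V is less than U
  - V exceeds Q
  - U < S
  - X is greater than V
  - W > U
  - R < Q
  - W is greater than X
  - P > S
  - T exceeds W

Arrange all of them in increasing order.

Nothing is placed below R, so it is least; from there R < Q; Q < V; V < U; U < S; S < P; P < X; X < W; W < T, each given directly.

R < Q < V < U < S < P < X < W < T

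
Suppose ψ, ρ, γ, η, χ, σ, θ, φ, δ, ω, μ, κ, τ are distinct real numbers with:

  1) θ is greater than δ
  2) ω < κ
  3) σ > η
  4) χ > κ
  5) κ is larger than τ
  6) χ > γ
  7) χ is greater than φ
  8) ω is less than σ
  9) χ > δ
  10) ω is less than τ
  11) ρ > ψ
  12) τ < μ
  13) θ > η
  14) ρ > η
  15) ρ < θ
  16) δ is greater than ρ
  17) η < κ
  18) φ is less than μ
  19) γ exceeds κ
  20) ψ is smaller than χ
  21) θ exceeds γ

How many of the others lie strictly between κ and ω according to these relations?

The relations place ω below κ. An element lies strictly between them when it is forced above ω and also forced below κ.
Above ω: {τ, μ, γ, θ, σ, χ}. Below κ: {τ, η}.
Intersection: {τ} — 1.

1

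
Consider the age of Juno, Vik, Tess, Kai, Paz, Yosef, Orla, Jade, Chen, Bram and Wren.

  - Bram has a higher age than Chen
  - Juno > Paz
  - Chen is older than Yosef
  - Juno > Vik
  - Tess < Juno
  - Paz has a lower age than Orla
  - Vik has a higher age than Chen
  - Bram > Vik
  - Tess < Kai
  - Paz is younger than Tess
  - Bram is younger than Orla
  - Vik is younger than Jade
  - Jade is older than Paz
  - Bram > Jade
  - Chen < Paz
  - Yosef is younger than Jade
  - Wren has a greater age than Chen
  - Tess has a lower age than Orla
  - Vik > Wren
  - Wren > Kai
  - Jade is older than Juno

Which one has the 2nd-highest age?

The consecutive relations fix a unique order: Yosef < Chen < Paz < Tess < Kai < Wren < Vik < Juno < Jade < Bram < Orla.
The 2nd largest is Bram.

Bram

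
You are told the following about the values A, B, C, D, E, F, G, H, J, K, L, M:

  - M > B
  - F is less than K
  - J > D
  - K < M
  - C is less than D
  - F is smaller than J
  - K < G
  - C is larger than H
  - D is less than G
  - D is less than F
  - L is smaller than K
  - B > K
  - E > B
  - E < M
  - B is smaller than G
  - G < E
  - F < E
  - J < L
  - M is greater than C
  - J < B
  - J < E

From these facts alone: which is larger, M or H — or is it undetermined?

M

Following the relations from H: H < C < D < F < J < L < K < B < G < E < M.
So M is larger.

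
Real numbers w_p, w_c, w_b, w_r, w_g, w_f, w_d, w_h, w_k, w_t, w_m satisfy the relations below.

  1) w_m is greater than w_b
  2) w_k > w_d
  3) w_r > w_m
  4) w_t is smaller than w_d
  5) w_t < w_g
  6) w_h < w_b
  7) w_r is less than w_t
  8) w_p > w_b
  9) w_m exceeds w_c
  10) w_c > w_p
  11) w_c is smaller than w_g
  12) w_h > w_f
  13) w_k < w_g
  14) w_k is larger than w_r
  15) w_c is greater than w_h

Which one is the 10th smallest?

Chaining the given pairs: w_f < w_h < w_b < w_p < w_c < w_m < w_r < w_t < w_d < w_k < w_g.
The 10th smallest is w_k.

w_k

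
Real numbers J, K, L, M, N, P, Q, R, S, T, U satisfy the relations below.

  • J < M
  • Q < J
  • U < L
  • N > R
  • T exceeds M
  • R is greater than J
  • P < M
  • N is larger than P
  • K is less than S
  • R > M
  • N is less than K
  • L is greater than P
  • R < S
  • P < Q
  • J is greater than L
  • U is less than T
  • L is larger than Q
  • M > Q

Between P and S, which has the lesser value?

P

P < Q < J < M < R < N < K < S, by transitivity through Q, J, M, R, N, K.
So P < S; P is the smaller of the two.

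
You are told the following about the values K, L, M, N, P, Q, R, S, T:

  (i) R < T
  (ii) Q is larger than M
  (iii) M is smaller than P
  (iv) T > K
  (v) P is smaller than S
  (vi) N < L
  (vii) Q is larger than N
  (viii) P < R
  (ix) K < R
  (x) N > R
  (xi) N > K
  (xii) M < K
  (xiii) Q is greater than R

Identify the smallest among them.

Chaining upward from M: directly above it, P, K, Q; then R, T, N, S; then L.
That covers every other element, and nothing is given below M, so M is the smallest.

M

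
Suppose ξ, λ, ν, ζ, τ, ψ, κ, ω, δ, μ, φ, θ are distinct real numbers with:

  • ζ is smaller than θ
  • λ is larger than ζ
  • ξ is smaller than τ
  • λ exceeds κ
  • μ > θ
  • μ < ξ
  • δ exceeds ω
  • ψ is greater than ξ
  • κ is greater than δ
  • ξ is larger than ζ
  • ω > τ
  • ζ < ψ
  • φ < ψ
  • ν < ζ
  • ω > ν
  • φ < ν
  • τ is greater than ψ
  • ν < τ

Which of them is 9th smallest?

ω

Chaining the given pairs: φ < ν < ζ < θ < μ < ξ < ψ < τ < ω < δ < κ < λ.
The 9th smallest is ω.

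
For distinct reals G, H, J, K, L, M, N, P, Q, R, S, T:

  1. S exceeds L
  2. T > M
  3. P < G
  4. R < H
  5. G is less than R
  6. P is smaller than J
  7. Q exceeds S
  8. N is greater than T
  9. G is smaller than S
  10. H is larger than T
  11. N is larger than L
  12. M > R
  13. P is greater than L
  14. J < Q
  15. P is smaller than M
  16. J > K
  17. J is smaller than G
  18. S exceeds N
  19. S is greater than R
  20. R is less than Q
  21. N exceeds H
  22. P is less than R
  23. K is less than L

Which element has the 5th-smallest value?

Piecing the relations together gives one ordering: K < L < P < J < G < R < M < T < H < N < S < Q.
The 5th smallest is G.

G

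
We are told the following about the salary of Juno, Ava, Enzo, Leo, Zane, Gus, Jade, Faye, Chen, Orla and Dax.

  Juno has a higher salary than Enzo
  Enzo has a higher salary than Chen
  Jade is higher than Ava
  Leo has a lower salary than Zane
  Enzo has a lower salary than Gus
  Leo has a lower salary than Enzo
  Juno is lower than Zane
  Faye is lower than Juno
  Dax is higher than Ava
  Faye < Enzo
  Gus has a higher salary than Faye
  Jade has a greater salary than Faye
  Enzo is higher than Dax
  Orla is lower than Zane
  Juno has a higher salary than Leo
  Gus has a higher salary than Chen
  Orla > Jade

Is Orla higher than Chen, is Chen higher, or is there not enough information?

Following every chain through Chen: above Chen we get Enzo, Juno, Gus, Zane.
Orla is not reached, and no chain runs the other way from Orla to Chen.
So the given relations leave the order of Chen and Orla undetermined.

undetermined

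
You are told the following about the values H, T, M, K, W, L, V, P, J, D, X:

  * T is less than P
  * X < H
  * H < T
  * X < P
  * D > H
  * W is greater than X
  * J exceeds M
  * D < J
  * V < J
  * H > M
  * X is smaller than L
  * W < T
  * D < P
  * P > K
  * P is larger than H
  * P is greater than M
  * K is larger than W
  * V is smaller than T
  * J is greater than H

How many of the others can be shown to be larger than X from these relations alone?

8

From X the given relations immediately reach L, W, H, P.
From those, K, T, D, J — 8 in total.
No other element is forced above X by the given relations, so the count is 8.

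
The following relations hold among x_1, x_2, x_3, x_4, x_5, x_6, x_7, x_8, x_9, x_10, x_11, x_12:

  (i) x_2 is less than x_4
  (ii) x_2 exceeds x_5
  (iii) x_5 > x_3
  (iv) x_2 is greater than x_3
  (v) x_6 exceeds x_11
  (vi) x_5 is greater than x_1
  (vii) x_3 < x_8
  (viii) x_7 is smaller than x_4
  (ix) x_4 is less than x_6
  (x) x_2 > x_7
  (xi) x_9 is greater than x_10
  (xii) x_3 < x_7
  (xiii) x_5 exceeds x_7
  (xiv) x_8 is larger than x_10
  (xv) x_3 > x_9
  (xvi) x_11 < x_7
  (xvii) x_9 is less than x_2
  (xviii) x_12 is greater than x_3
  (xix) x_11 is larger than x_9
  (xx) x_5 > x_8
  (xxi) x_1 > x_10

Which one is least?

Chaining upward from x_10: directly above it, x_1, x_9, x_8; then x_3, x_11, x_5, x_2; then x_12, x_7, x_4, x_6.
That covers every other element, and nothing is given below x_10, so x_10 is the least.

x_10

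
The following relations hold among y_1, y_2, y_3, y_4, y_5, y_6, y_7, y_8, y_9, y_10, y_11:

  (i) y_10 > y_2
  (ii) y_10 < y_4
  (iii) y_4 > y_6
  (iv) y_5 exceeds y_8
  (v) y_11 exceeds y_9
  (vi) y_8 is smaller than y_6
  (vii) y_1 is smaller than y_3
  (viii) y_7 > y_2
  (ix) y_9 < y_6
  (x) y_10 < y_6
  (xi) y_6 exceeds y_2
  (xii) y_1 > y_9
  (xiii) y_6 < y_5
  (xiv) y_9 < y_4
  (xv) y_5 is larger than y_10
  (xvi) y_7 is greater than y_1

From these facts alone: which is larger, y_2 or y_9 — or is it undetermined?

undetermined

Following every chain through y_9: above y_9 we get y_11, y_1, y_7, y_3, y_6, y_4, y_5.
y_2 is not reached, and no chain runs the other way from y_2 to y_9.
So the given relations leave the order of y_9 and y_2 undetermined.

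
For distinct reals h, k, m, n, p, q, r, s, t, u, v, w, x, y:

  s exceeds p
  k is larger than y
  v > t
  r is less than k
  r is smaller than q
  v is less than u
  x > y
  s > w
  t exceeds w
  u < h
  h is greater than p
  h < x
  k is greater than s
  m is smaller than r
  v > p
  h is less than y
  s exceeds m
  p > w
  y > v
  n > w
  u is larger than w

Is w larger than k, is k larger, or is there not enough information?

Link the given pairs in sequence: w < p; p < v; v < u; u < h; h < y; y < k.
Together: w < p < v < u < h < y < k.
So k is larger.

k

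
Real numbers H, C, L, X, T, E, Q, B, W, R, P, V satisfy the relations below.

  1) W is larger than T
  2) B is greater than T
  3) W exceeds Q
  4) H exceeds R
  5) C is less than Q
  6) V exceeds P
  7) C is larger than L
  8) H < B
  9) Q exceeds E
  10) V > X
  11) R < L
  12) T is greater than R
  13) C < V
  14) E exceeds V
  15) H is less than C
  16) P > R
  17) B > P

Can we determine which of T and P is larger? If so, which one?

Following every chain through T: above T we get B, W; below T we get R.
P is not reached, and no chain runs the other way from P to T.
So the given relations leave the order of T and P undetermined.

undetermined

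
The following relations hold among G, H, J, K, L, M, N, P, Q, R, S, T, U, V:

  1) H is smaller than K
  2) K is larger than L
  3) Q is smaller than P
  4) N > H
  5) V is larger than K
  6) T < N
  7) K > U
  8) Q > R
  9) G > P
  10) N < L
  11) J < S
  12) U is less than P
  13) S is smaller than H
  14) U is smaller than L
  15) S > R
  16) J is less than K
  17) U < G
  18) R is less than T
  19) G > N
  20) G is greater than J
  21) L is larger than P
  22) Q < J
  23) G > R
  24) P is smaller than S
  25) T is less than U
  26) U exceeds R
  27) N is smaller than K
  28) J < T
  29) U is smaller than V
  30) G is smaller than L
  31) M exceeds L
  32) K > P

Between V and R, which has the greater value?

V

The relevant relations are R < Q; Q < J; J < T; T < U; U < P; P < S; S < H; H < N; N < G; G < L; L < K; K < V.
Chaining these gives R < Q < J < T < U < P < S < H < N < G < L < K < V.
So R < V; V is the larger of the two.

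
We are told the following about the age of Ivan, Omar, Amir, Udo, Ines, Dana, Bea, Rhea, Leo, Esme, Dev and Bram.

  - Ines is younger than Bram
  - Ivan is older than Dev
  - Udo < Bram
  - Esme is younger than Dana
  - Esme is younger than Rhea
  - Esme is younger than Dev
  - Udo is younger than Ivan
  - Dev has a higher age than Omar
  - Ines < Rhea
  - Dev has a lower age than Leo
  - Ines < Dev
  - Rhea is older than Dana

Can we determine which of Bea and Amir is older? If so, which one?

undetermined

Following every chain through Bea: nothing is chained to Bea.
Amir is not reached, and no chain runs the other way from Amir to Bea.
So the given relations leave the order of Bea and Amir undetermined.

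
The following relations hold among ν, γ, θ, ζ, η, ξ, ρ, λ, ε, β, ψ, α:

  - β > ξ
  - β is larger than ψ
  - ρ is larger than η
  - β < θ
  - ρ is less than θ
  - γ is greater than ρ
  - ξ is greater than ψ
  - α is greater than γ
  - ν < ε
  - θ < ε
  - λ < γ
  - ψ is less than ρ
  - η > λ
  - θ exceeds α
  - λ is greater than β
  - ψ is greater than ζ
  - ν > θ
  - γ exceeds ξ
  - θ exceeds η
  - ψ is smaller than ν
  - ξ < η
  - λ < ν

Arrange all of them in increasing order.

ζ < ψ < ξ < β < λ < η < ρ < γ < α < θ < ν < ε

Nothing is placed below ζ, so it is least; from there ζ < ψ; ψ < ξ; ξ < β; β < λ; λ < η; η < ρ; ρ < γ; γ < α; α < θ; θ < ν; ν < ε, each given directly.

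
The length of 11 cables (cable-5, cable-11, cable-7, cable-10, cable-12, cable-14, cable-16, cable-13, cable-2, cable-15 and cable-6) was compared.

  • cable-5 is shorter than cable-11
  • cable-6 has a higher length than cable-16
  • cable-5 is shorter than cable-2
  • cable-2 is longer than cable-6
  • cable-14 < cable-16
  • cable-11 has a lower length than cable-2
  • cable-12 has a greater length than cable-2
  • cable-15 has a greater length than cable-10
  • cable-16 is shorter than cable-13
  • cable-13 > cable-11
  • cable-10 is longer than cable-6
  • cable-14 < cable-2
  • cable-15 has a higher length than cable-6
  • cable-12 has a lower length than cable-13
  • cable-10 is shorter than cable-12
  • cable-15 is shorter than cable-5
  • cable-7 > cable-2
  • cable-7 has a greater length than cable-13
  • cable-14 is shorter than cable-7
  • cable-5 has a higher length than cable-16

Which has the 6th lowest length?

Piecing the relations together gives one ordering: cable-14 < cable-16 < cable-6 < cable-10 < cable-15 < cable-5 < cable-11 < cable-2 < cable-12 < cable-13 < cable-7.
Counting 6 from the smallest end gives cable-5.

cable-5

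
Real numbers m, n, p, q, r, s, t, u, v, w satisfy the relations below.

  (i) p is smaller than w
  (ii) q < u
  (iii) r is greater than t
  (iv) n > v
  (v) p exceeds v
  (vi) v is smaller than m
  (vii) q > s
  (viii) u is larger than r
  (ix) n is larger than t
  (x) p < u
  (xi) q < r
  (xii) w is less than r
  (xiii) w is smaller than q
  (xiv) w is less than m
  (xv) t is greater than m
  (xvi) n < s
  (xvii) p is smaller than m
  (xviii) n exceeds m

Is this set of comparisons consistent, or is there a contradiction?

Every relation is compatible with v < p < w < m < t < n < s < q < r < u; the set is consistent.

consistent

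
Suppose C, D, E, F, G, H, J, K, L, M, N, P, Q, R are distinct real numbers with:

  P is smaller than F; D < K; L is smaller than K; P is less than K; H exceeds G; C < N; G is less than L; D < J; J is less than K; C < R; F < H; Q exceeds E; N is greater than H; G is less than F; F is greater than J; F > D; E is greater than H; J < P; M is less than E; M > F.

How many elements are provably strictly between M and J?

2

The relations place J below M. An element lies strictly between them when it is forced above J and also forced below M.
Above J: {P, F, H, E, Q, K, N}. Below M: {D, G, P, F}.
Intersection: {P, F} — 2.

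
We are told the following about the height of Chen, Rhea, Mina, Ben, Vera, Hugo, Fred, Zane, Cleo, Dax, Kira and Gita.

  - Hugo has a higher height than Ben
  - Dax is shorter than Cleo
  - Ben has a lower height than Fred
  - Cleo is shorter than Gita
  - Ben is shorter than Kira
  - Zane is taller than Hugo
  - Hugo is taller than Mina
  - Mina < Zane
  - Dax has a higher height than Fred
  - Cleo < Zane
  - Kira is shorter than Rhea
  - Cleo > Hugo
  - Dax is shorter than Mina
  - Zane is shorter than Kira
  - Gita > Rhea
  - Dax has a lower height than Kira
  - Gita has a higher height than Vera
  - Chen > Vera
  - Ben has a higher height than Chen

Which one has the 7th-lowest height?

Hugo

Chaining the given pairs: Vera < Chen < Ben < Fred < Dax < Mina < Hugo < Cleo < Zane < Kira < Rhea < Gita.
The 7th smallest is Hugo.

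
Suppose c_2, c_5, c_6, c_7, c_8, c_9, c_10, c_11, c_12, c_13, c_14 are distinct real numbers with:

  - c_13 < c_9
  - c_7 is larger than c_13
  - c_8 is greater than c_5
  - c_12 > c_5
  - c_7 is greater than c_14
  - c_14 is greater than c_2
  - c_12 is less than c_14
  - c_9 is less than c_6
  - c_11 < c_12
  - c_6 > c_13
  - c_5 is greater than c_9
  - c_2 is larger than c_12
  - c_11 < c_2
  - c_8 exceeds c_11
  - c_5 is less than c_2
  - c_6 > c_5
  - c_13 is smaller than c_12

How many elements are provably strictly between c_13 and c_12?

Chaining upward from c_13 reaches: c_9, c_5, c_8, c_6, c_2, c_14, c_7.
Chaining downward from c_12 reaches: c_9, c_11, c_5.
Strictly between c_13 and c_12 are those in both lists: c_9, c_5 — 2 elements.

2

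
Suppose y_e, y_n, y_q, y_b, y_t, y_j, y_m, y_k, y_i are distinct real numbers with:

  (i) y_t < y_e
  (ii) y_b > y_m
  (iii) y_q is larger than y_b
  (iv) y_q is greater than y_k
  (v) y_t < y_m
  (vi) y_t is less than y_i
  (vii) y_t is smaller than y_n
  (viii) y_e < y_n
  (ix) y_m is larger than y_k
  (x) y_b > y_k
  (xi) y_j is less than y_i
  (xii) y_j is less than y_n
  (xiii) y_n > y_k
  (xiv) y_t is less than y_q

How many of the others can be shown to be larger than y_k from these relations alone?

4

From y_k the given relations immediately reach y_m, y_b, y_q, y_n.
No other element is forced above y_k by the given relations, so the count is 4.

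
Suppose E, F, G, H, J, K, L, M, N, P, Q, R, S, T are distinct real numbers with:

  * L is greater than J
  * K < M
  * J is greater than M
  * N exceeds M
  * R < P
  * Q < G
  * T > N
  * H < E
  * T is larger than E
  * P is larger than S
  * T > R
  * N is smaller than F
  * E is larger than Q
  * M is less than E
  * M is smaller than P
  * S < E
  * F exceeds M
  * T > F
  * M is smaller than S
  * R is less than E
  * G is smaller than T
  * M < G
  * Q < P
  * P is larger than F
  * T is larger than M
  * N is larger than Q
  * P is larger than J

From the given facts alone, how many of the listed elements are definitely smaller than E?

6

From E the given relations immediately reach M, Q, R, S, H.
From those, K — 6 in total.
Nothing else is reachable below E; 6 in all.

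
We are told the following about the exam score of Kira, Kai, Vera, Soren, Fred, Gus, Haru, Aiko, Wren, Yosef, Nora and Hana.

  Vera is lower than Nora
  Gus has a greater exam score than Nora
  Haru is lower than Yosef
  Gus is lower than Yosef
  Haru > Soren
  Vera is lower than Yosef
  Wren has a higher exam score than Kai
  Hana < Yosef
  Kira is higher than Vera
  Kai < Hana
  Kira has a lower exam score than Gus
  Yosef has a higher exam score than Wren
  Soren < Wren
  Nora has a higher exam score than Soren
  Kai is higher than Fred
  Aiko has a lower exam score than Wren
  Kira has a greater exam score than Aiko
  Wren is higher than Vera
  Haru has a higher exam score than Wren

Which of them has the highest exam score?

Yosef

Soren is not greatest since Soren < Wren; Vera is not greatest since Vera < Nora; Aiko is not greatest since Aiko < Kira; Nora is not greatest since Nora < Gus; Fred is not greatest since Fred < Kai; Kira is not greatest since Kira < Gus; Kai is not greatest since Kai < Wren; Wren is not greatest since Wren < Haru; Gus is not greatest since Gus < Yosef; Haru is not greatest since Haru < Yosef; Hana is not greatest since Hana < Yosef.
Only Yosef has nothing above it, so Yosef is the highest exam score.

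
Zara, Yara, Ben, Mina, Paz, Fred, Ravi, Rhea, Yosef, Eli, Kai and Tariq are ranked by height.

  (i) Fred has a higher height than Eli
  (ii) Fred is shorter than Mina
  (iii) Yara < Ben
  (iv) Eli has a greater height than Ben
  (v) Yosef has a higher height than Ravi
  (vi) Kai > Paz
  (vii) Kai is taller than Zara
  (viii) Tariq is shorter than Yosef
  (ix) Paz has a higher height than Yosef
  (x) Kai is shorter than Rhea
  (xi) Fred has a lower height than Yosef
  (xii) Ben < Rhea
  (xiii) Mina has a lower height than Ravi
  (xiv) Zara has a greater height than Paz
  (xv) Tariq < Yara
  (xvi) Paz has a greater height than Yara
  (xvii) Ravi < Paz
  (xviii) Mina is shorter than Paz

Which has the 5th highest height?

Yosef

Piecing the relations together gives one ordering: Tariq < Yara < Ben < Eli < Fred < Mina < Ravi < Yosef < Paz < Zara < Kai < Rhea.
The 5th largest is Yosef.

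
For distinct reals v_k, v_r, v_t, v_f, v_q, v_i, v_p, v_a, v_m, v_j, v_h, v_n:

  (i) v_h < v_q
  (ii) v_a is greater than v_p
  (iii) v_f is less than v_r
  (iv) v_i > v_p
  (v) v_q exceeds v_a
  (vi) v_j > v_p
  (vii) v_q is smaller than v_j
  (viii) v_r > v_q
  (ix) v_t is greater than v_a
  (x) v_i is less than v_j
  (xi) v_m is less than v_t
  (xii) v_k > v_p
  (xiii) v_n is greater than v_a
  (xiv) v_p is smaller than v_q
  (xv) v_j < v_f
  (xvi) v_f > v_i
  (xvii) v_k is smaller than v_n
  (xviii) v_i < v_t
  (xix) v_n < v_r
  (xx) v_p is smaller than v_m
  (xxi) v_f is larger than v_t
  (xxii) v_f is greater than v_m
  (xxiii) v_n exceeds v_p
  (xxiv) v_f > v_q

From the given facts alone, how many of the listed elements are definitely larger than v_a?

Directly above v_a: v_t, v_n, v_q.
One step further: v_j, v_f, v_r (6 so far).
Nothing else is reachable above v_a; 6 in all.

6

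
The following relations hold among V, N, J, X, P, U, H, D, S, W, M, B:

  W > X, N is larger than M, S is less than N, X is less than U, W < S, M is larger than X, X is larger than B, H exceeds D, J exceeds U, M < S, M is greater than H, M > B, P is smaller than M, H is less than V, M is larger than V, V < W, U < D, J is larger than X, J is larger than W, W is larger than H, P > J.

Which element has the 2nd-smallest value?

Chaining the given pairs: B < X < U < D < H < V < W < J < P < M < S < N.
The 2nd smallest is X.

X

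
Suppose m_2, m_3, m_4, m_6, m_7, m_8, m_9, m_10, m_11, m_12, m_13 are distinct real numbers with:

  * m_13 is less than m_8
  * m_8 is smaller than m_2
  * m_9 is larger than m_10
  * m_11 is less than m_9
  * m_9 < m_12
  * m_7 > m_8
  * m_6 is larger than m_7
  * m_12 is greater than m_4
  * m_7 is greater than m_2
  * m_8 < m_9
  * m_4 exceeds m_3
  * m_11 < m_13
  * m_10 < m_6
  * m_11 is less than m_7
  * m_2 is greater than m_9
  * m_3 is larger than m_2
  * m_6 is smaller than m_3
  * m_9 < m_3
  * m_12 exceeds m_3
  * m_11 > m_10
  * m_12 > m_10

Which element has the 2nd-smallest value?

m_11

Piecing the relations together gives one ordering: m_10 < m_11 < m_13 < m_8 < m_9 < m_2 < m_7 < m_6 < m_3 < m_4 < m_12.
The 2nd smallest is m_11.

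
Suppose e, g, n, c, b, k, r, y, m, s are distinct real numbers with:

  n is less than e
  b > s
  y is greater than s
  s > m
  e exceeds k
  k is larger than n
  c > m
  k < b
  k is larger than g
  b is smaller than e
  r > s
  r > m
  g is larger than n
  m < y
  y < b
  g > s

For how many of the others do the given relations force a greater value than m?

8

From m the given relations immediately reach s, y, r, c.
From those, g, b — 6 in total.
From those, k, e — 8 in total.
Nothing else is reachable above m; 8 in all.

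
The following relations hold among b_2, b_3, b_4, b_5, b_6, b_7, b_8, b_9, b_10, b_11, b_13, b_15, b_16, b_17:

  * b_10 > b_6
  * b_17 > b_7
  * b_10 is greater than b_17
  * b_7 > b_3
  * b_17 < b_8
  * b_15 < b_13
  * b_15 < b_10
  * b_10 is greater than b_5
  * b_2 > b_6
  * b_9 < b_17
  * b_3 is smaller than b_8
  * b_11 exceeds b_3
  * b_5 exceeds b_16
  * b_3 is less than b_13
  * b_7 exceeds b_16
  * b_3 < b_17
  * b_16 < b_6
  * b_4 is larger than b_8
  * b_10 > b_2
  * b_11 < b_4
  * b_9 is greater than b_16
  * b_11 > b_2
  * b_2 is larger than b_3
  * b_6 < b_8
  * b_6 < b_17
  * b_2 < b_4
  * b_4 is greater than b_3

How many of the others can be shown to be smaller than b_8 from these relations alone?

The elements the relations force below b_8 are b_3, b_16, b_9, b_6, b_7, b_17 — no chain reaches any other.
That is 6.

6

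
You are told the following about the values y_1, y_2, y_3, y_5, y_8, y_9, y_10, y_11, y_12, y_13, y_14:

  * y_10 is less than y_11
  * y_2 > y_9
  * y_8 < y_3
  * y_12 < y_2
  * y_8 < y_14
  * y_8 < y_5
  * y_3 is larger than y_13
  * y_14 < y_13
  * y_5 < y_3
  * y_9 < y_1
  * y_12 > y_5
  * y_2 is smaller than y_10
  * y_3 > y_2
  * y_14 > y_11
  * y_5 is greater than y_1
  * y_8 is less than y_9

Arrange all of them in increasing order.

y_8 < y_9 < y_1 < y_5 < y_12 < y_2 < y_10 < y_11 < y_14 < y_13 < y_3

Each adjacent pair is fixed by a given relation: y_8 < y_9; y_9 < y_1; y_1 < y_5; y_5 < y_12; y_12 < y_2; y_2 < y_10; y_10 < y_11; y_11 < y_14; y_14 < y_13; y_13 < y_3. Chaining them end to end gives the full order.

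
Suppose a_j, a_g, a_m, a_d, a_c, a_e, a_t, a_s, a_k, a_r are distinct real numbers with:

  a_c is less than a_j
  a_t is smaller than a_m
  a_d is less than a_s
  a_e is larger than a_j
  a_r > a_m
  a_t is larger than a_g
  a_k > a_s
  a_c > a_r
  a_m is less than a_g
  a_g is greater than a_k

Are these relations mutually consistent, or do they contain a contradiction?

Chaining the given relations yields a_g < a_t < a_m, so a_g < a_m. But one relation states a_m < a_g. These cannot both hold.

inconsistent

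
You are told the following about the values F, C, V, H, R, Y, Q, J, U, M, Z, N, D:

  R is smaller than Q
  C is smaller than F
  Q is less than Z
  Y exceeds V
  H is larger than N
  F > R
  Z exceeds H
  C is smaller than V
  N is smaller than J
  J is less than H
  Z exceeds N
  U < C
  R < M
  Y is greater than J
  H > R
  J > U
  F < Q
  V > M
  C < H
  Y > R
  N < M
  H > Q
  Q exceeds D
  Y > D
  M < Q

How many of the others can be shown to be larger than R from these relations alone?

Directly above R: F, M, Q, H, Y.
One step further: V, Z (7 so far).
No other element is forced above R by the given relations, so the count is 7.

7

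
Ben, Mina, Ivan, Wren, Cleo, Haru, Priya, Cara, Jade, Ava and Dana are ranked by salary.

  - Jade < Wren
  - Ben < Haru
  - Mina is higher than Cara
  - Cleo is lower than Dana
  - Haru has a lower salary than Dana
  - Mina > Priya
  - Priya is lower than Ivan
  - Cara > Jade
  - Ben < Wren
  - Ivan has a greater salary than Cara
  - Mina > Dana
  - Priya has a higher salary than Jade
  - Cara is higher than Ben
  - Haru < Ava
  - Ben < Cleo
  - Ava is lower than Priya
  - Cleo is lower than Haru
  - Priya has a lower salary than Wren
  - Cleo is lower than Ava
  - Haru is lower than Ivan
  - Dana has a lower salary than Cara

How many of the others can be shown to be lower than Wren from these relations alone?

From Wren the given relations immediately reach Ben, Jade, Priya.
From those, Ava — 4 in total.
From those, Cleo, Haru — 6 in total.
No other element is forced below Wren by the given relations, so the count is 6.

6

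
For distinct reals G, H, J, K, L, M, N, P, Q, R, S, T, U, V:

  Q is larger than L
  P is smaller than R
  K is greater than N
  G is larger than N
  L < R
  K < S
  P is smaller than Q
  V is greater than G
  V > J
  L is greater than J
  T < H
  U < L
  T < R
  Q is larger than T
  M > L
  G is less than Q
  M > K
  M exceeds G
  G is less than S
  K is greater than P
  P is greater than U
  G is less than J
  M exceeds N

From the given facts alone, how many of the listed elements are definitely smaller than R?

7

From R the given relations immediately reach T, P, L.
From those, U, J — 5 in total.
From those, G — 6 in total.
From those, N — 7 in total.
Nothing else is reachable below R; 7 in all.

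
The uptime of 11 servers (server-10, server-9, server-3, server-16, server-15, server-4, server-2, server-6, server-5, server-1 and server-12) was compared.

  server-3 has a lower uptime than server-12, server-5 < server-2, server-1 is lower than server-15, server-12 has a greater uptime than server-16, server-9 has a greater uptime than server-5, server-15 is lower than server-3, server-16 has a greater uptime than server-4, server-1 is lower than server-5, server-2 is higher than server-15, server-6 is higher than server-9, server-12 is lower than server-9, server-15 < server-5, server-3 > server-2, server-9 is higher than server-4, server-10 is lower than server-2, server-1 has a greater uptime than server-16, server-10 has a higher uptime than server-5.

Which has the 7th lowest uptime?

Chaining the given pairs: server-4 < server-16 < server-1 < server-15 < server-5 < server-10 < server-2 < server-3 < server-12 < server-9 < server-6.
Counting 7 from the smallest end gives server-2.

server-2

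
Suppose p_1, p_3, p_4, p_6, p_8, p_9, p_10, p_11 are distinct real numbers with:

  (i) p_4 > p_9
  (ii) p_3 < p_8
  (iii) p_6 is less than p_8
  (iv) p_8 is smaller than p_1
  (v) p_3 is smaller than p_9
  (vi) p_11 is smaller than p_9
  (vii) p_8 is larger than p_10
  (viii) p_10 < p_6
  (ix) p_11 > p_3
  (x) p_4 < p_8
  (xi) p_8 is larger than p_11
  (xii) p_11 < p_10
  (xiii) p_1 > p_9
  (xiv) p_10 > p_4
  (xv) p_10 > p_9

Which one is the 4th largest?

p_10

The consecutive relations fix a unique order: p_3 < p_11 < p_9 < p_4 < p_10 < p_6 < p_8 < p_1.
Counting 4 from the largest end gives p_10.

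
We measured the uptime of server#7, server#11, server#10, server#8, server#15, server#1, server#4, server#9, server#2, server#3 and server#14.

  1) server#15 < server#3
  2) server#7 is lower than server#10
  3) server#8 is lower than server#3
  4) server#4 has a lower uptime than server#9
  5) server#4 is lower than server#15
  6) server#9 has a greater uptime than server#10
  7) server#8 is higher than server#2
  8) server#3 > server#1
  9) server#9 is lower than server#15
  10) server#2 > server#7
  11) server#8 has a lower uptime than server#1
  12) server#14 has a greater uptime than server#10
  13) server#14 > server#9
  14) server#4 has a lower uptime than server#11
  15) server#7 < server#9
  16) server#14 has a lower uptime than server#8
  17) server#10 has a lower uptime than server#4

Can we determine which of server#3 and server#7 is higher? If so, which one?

server#3

Following the relations from server#7: server#7 < server#10 < server#9 < server#14 < server#8 < server#1 < server#3.
So server#3 is higher.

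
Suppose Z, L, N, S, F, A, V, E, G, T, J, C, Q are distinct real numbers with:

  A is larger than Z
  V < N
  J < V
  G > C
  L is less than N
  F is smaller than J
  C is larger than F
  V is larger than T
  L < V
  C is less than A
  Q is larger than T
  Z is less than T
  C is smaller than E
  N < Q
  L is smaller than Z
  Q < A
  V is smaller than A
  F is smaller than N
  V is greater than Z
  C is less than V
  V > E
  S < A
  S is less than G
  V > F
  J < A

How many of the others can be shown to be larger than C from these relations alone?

Directly above C: E, G, V, A.
One step further: N (5 so far).
One step further: Q (6 so far).
No other element is forced above C by the given relations, so the count is 6.

6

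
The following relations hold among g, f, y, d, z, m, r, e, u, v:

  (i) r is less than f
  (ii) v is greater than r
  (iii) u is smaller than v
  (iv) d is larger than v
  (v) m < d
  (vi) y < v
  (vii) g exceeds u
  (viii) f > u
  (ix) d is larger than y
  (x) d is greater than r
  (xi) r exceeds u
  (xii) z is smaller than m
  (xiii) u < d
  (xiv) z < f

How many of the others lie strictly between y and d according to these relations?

1

The relations place y below d. An element lies strictly between them when it is forced above y and also forced below d.
Above y: {v}. Below d: {z, u, m, r, v}.
Intersection: {v} — 1.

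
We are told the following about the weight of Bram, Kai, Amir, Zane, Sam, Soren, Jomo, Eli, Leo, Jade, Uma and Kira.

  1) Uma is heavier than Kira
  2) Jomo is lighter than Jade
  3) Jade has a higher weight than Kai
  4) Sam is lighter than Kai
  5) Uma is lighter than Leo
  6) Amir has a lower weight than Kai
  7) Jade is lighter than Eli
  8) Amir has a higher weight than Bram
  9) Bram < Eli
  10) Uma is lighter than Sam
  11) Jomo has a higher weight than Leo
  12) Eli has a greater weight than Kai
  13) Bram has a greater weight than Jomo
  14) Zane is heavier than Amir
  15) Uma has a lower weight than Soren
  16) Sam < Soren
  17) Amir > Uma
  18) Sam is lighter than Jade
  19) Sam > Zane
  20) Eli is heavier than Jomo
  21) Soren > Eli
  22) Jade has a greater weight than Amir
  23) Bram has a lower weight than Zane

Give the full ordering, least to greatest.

Each adjacent pair is fixed by a given relation: Kira < Uma; Uma < Leo; Leo < Jomo; Jomo < Bram; Bram < Amir; Amir < Zane; Zane < Sam; Sam < Kai; Kai < Jade; Jade < Eli; Eli < Soren. Chaining them end to end gives the full order.

Kira < Uma < Leo < Jomo < Bram < Amir < Zane < Sam < Kai < Jade < Eli < Soren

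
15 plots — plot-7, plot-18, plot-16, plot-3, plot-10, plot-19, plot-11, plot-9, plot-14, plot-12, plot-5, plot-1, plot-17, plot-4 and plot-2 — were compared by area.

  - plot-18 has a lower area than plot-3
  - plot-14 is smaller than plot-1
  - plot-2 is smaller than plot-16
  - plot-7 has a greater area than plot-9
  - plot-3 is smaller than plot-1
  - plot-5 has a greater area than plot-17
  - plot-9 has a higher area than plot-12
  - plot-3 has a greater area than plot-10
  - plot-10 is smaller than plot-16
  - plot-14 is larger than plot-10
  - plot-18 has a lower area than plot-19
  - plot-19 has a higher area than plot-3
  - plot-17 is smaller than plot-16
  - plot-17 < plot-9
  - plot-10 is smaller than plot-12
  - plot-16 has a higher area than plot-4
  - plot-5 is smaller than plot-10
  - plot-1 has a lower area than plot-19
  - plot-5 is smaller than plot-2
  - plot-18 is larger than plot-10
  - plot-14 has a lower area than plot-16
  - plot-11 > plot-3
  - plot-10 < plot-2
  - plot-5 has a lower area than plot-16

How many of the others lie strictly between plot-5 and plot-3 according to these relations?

2

The relations place plot-5 below plot-3. An element lies strictly between them when it is forced above plot-5 and also forced below plot-3.
Above plot-5: {plot-10, plot-14, plot-12, plot-2, plot-18, plot-9, plot-1, plot-19, plot-11, plot-7, plot-16}. Below plot-3: {plot-17, plot-10, plot-18}.
Intersection: {plot-10, plot-18} — 2.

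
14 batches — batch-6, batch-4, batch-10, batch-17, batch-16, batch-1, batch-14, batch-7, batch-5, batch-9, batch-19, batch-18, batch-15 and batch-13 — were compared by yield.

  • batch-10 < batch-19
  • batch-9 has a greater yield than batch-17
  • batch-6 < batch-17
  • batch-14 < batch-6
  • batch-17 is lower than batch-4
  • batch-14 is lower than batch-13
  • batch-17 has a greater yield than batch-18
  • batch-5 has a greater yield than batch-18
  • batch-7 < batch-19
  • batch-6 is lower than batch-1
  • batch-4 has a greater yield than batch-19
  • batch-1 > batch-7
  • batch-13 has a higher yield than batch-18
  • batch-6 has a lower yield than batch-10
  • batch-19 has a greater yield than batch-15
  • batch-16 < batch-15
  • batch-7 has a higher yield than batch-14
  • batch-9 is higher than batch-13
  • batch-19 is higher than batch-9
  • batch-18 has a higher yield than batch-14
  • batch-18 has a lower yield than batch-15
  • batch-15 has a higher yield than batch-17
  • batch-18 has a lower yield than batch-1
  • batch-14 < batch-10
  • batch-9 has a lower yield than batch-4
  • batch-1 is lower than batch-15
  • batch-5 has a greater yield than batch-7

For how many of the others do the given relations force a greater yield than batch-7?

The elements the relations force above batch-7 are batch-1, batch-15, batch-19, batch-4, batch-5 — no chain reaches any other.
That is 5.

5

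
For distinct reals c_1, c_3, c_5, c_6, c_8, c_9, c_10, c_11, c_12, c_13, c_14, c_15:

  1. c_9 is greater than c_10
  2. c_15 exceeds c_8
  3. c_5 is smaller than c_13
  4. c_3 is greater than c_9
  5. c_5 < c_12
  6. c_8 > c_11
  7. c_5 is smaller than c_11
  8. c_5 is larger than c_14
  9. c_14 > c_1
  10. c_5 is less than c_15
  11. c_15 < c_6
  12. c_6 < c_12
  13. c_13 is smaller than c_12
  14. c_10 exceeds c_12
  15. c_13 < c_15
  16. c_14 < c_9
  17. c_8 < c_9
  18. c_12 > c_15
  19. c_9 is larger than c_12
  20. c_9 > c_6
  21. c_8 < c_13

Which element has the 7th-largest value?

c_13

The consecutive relations fix a unique order: c_1 < c_14 < c_5 < c_11 < c_8 < c_13 < c_15 < c_6 < c_12 < c_10 < c_9 < c_3.
The 7th largest is c_13.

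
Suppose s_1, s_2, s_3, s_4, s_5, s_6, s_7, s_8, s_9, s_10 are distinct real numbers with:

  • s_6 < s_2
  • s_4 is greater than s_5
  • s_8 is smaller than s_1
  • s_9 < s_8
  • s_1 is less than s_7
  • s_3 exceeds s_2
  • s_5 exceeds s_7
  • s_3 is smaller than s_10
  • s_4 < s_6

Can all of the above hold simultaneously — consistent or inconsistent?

consistent

Every relation is compatible with s_9 < s_8 < s_1 < s_7 < s_5 < s_4 < s_6 < s_2 < s_3 < s_10; the set is consistent.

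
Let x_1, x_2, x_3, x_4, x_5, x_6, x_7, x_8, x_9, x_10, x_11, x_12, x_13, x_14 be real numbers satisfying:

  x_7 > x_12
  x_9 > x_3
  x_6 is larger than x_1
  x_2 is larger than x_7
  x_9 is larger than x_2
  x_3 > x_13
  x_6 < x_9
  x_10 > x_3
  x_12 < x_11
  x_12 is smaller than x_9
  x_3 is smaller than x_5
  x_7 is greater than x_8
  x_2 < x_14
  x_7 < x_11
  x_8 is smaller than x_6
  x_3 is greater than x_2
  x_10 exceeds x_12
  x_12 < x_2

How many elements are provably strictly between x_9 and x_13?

Chaining upward from x_13 reaches: x_3, x_5, x_10.
Chaining downward from x_9 reaches: x_12, x_1, x_8, x_7, x_2, x_3, x_6.
Strictly between x_13 and x_9 are those in both lists: x_3 — 1 element.

1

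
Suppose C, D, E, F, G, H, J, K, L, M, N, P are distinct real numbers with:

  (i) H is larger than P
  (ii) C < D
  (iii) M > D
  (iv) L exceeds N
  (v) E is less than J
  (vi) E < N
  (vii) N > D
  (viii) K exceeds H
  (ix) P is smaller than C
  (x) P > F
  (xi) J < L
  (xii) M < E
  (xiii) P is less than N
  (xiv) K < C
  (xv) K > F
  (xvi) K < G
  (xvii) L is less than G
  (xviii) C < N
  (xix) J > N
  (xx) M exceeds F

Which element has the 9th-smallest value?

The consecutive relations fix a unique order: F < P < H < K < C < D < M < E < N < J < L < G.
The 9th smallest is N.

N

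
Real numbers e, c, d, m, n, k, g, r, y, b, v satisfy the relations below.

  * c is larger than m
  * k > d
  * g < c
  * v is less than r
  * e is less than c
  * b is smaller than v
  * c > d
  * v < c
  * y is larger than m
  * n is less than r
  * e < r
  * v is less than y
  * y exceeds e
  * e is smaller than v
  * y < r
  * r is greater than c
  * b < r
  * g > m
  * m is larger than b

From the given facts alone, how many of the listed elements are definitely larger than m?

The elements the relations force above m are g, c, y, r — no chain reaches any other.
That is 4.

4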